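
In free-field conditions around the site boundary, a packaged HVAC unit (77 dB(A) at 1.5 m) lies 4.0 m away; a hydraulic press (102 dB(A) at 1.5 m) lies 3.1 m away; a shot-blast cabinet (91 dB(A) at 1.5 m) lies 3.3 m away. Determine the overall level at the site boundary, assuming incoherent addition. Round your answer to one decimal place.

96.0 dB(A)

Propagate each source to the receiver with L = L_ref − 20·log₁₀(r/r_ref), then add intensities.
packaged HVAC unit: 77 − 20·log₁₀(4.0/1.5) = 77 − 8.52 = 68.48 dB(A).
hydraulic press: 102 − 20·log₁₀(3.1/1.5) = 102 − 6.31 = 95.69 dB(A).
shot-blast cabinet: 91 − 20·log₁₀(3.3/1.5) = 91 − 6.85 = 84.15 dB(A).
Σ 10^(L/10) = 3.978e+09 → L_total = 10·log₁₀(3.978e+09) = 96.00 dB(A).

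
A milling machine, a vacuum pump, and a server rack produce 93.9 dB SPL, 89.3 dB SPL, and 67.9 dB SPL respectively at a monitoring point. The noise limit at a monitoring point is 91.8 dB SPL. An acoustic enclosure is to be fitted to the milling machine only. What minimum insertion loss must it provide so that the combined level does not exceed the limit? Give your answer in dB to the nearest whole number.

6 dB

The untreated sources together contribute 10^(89.3/10) + 10^(67.9/10) = 8.573e+08, i.e. 89.33 dB SPL.
The limit corresponds to 10^(91.8/10) = 1.514e+09; subtracting the fixed part leaves 6.563e+08 for the milling machine, i.e. 88.17 dB SPL.
So the milling machine must be reduced from 93.9 to 88.17 dB SPL: IL = 5.73 dB.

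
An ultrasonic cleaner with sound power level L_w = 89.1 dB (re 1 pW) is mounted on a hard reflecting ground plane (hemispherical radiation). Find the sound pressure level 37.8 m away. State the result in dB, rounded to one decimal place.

The power spreads over a hemisphere of area 2π·r², so L_p = L_w − 10·log₁₀(2π·r²).
2π·r² = 8978 m², 10·log₁₀ of that is 39.532 dB.
L_p = 89.1 − 39.532 = 49.57 dB.

49.6 dB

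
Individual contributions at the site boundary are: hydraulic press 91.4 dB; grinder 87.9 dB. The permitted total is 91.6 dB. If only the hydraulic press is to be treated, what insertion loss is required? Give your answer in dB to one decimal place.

The untreated sources together contribute 10^(87.9/10) = 6.166e+08, i.e. 87.90 dB.
To meet 91.6 dB overall, the treated hydraulic press may contribute at most 10^(91.6/10) − 6.166e+08 = 8.288e+08, i.e. 89.18 dB.
Required insertion loss = 91.4 − 89.18 = 2.22 dB.

2.2 dB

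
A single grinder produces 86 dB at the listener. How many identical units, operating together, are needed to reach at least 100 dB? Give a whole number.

26

N identical sources give L₁ + 10·log₁₀ N, so require 10·log₁₀ N ≥ 100 − 86 = 14.0 dB.
N ≥ 10^(14.0/10) = 25.119, so N = 26.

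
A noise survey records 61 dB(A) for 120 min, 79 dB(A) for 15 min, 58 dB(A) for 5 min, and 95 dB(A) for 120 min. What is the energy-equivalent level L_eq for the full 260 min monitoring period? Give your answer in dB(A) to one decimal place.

The energy average is taken in the linear domain: L_eq = 10·log₁₀[(Σ tᵢ·10^(Lᵢ/10))/T], T = 260 min.
Σ tᵢ·10^(Lᵢ/10) = 120·10^(61/10) + 15·10^(79/10) + 5·10^(58/10) + 120·10^(95/10) = 3.808e+11.
L_eq = 10·log₁₀(3.808e+11/260) = 91.66 dB(A).

91.7 dB(A)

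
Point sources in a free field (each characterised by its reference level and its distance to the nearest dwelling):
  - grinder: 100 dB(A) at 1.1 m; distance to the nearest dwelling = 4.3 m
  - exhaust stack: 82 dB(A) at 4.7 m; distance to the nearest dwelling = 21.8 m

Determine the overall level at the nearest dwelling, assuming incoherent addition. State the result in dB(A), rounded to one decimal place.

88.2 dB(A)

Propagate each source to the receiver with L = L_ref − 20·log₁₀(r/r_ref), then add intensities.
grinder: 100 − 20·log₁₀(4.3/1.1) = 100 − 11.84 = 88.16 dB(A).
exhaust stack: 82 − 20·log₁₀(21.8/4.7) = 82 − 13.33 = 68.67 dB(A).
Σ 10^(L/10) = 6.618e+08 → L_total = 10·log₁₀(6.618e+08) = 88.21 dB(A).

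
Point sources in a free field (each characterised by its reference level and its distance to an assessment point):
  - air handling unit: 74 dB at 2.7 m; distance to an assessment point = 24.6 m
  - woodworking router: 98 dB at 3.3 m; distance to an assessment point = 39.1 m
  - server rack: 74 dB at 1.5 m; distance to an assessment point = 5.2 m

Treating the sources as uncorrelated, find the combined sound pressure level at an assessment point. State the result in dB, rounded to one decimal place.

Apply inverse-square spreading to bring every level to the receiver, then sum 10^(L/10).
air handling unit: 74 − 20·log₁₀(24.6/2.7) = 74 − 19.19 = 54.81 dB.
woodworking router: 98 − 20·log₁₀(39.1/3.3) = 98 − 21.47 = 76.53 dB.
server rack: 74 − 20·log₁₀(5.2/1.5) = 74 − 10.80 = 63.20 dB.
Σ 10^(L/10) = 4.734e+07 → L_total = 10·log₁₀(4.734e+07) = 76.75 dB.

76.8 dB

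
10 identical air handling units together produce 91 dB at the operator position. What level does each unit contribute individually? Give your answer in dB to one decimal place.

81.0 dB

Dividing the total intensity by 10 lowers the level by 10·log₁₀ 10 = 10.000 dB: L₁ = 91 − 10.000.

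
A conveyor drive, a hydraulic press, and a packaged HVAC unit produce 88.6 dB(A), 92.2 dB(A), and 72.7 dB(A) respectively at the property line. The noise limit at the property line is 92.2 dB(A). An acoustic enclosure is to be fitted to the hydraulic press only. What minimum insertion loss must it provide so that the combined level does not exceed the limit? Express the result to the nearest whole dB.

The untreated sources together contribute 10^(88.6/10) + 10^(72.7/10) = 7.431e+08, i.e. 88.71 dB(A).
The limit corresponds to 10^(92.2/10) = 1.660e+09; subtracting the fixed part leaves 9.165e+08 for the hydraulic press, i.e. 89.62 dB(A).
Required insertion loss = 92.2 − 89.62 = 2.58 dB.

3 dB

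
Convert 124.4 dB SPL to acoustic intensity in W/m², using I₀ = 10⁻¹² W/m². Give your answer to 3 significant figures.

I/I₀ = 10^(124.4/10) = 2.754e+12, so I = 2.754e+12 × 10⁻¹² W/m².

2.75 W/m²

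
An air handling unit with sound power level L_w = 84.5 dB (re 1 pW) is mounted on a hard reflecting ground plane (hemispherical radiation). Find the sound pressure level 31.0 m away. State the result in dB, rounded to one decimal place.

The power spreads over a hemisphere of area 2π·r², so L_p = L_w − 10·log₁₀(2π·r²).
2π·r² = 6038 m², 10·log₁₀ of that is 37.809 dB.
L_p = 84.5 − 37.809 = 46.69 dB.

46.7 dB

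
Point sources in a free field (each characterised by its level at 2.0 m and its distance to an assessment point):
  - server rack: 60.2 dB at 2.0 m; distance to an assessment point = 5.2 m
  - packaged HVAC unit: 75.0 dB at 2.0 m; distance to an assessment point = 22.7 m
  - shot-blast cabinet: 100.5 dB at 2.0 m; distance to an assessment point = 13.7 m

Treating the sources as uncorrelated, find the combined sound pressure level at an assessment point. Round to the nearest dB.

First find each source's level at the receiver (point-source: −20·log₁₀(r/r_ref)), then combine on an intensity basis.
server rack: 60.2 − 20·log₁₀(5.2/2.0) = 60.2 − 8.30 = 51.90 dB.
packaged HVAC unit: 75.0 − 20·log₁₀(22.7/2.0) = 75.0 − 21.10 = 53.90 dB.
shot-blast cabinet: 100.5 − 20·log₁₀(13.7/2.0) = 100.5 − 16.71 = 83.79 dB.
Σ 10^(L/10) = 2.395e+08 → L_total = 10·log₁₀(2.395e+08) = 83.79 dB.

84 dB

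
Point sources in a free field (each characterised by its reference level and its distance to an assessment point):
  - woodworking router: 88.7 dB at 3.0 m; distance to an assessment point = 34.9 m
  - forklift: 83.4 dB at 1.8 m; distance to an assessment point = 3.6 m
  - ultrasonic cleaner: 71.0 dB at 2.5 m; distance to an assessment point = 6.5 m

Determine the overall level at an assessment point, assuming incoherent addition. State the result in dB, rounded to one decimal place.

77.9 dB

Apply inverse-square spreading to bring every level to the receiver, then sum 10^(L/10).
woodworking router: 88.7 − 20·log₁₀(34.9/3.0) = 88.7 − 21.31 = 67.39 dB.
forklift: 83.4 − 20·log₁₀(3.6/1.8) = 83.4 − 6.02 = 77.38 dB.
ultrasonic cleaner: 71.0 − 20·log₁₀(6.5/2.5) = 71.0 − 8.30 = 62.70 dB.
Σ 10^(L/10) = 6.203e+07 → L_total = 10·log₁₀(6.203e+07) = 77.93 dB.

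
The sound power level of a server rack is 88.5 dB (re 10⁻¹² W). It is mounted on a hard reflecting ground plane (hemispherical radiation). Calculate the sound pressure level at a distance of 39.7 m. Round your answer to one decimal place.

48.5 dB

L_p = L_w − 10·log₁₀(2π·r²) with r = 39.7 m.
2π·r² = 9903 m², 10·log₁₀ of that is 39.958 dB.
L_p = 88.5 − 39.958 = 48.54 dB.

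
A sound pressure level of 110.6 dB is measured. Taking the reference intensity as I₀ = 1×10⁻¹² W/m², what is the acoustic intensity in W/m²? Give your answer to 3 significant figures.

0.115 W/m²

I/I₀ = 10^(110.6/10) = 1.148e+11, so I = 1.148e+11 × 10⁻¹² W/m².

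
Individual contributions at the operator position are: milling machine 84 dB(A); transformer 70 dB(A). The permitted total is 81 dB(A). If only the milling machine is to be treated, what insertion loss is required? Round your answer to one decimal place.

3.4 dB

The untreated sources together contribute 10^(70/10) = 1.000e+07, i.e. 70.00 dB(A).
To meet 81 dB(A) overall, the treated milling machine may contribute at most 10^(81/10) − 1.000e+07 = 1.159e+08, i.e. 80.64 dB(A).
Required insertion loss = 84 − 80.64 = 3.36 dB.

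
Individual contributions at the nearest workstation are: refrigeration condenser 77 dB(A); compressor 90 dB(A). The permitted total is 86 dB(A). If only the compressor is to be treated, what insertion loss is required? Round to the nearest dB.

5 dB

Fixed contribution from the other source: Σ 10^(L/10) = 10^(77/10) = 5.012e+07 (77.00 dB(A)).
To meet 86 dB(A) overall, the treated compressor may contribute at most 10^(86/10) − 5.012e+07 = 3.480e+08, i.e. 85.42 dB(A).
So the compressor must be reduced from 90 to 85.42 dB(A): IL = 4.58 dB.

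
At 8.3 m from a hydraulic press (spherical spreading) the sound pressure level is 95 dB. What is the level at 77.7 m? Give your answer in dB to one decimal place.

75.6 dB

For a point source, L₂ = L₁ − 20·log₁₀(r₂/r₁).
L₂ = 95 − 20·log₁₀(77.7/8.3) = 95 − 19.427 = 75.57 dB.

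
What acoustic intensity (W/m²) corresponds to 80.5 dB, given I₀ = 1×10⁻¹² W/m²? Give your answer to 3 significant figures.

0.000112 W/m²

I/I₀ = 10^(80.5/10) = 1.122e+08, so I = 1.122e+08 × 10⁻¹² W/m².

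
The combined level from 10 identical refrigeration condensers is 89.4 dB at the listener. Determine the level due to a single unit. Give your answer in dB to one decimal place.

For N identical incoherent sources L_total = L₁ + 10·log₁₀ N, so L₁ = 89.4 − 10·log₁₀(10) = 89.4 − 10.000.

79.4 dB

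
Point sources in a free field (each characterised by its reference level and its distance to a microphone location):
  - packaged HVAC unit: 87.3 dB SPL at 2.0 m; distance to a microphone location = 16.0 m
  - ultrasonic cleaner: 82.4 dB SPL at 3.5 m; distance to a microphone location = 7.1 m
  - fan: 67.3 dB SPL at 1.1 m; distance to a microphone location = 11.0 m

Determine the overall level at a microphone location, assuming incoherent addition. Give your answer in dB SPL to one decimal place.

First find each source's level at the receiver (point-source: −20·log₁₀(r/r_ref)), then combine on an intensity basis.
packaged HVAC unit: 87.3 − 20·log₁₀(16.0/2.0) = 87.3 − 18.06 = 69.24 dB SPL.
ultrasonic cleaner: 82.4 − 20·log₁₀(7.1/3.5) = 82.4 − 6.14 = 76.26 dB SPL.
fan: 67.3 − 20·log₁₀(11.0/1.1) = 67.3 − 20.00 = 47.30 dB SPL.
Σ 10^(L/10) = 5.067e+07 → L_total = 10·log₁₀(5.067e+07) = 77.05 dB SPL.

77.0 dB SPL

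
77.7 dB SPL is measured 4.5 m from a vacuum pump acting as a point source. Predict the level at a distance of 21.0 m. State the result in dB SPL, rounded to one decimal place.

64.3 dB SPL

For a point source, L₂ = L₁ − 20·log₁₀(r₂/r₁).
L₂ = 77.7 − 20·log₁₀(21.0/4.5) = 77.7 − 13.380 = 64.32 dB SPL.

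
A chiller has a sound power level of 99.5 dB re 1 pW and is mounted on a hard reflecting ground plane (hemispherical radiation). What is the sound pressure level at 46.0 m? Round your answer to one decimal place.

The power spreads over a hemisphere of area 2π·r², so L_p = L_w − 10·log₁₀(2π·r²).
2π·r² = 1.33e+04 m², 10·log₁₀ of that is 41.237 dB.
L_p = 99.5 − 41.237 = 58.26 dB.

58.3 dB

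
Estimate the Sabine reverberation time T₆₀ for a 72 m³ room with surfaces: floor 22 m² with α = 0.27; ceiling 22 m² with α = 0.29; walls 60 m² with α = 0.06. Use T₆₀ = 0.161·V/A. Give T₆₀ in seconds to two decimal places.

0.73 s

A = Σ Sᵢαᵢ = 22·0.27 + 22·0.29 + 60·0.06 = 15.92 m².
T₆₀ = 0.161 × 72 / 15.92 = 0.728 s.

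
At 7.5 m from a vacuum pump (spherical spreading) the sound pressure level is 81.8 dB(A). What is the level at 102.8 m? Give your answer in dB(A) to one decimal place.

For a point source, L₂ = L₁ − 20·log₁₀(r₂/r₁).
L₂ = 81.8 − 20·log₁₀(102.8/7.5) = 81.8 − 22.739 = 59.06 dB(A).

59.1 dB(A)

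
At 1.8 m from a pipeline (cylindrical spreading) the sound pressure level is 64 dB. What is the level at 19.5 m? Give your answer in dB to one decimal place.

For a line source, L₂ = L₁ − 10·log₁₀(r₂/r₁).
L₂ = 64 − 10·log₁₀(19.5/1.8) = 64 − 10.348 = 53.65 dB.

53.7 dB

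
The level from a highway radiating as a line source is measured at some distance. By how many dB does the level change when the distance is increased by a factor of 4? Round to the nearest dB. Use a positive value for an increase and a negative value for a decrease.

With cylindrical spreading the level changes by −10·log₁₀(r₂/r₁).
ΔL = −10·log₁₀(4) = -6.02 dB.

-6 dB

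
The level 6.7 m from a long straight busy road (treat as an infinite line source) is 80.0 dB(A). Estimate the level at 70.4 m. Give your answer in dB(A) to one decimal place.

69.8 dB(A)

Line-source attenuation: ΔL = 10·log₁₀(r₂/r₁) = 10·log₁₀(70.4/6.7) = 10.215 dB.
L₂ = 80.0 − 10·log₁₀(70.4/6.7) = 80.0 − 10.215 = 69.79 dB(A).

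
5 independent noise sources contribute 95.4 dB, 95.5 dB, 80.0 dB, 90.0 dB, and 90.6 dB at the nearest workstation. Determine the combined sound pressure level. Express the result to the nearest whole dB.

100 dB

Incoherent sources combine by intensity addition: L_total = 10·log₁₀(Σ 10^(L_i/10)).
Σ 10^(L/10) = 10^(95.4/10) + 10^(95.5/10) + 10^(80.0/10) + 10^(90.0/10) + 10^(90.6/10) = 9.264e+09.
L_total = 10·log₁₀(9.264e+09) = 99.67 dB.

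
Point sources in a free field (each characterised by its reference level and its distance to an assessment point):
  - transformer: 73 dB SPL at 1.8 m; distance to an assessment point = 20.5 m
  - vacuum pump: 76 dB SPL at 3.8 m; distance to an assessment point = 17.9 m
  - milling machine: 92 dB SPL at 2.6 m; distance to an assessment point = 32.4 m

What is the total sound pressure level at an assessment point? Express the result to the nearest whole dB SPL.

First find each source's level at the receiver (point-source: −20·log₁₀(r/r_ref)), then combine on an intensity basis.
transformer: 73 − 20·log₁₀(20.5/1.8) = 73 − 21.13 = 51.87 dB SPL.
vacuum pump: 76 − 20·log₁₀(17.9/3.8) = 76 − 13.46 = 62.54 dB SPL.
milling machine: 92 − 20·log₁₀(32.4/2.6) = 92 − 21.91 = 70.09 dB SPL.
Σ 10^(L/10) = 1.215e+07 → L_total = 10·log₁₀(1.215e+07) = 70.85 dB SPL.

71 dB SPL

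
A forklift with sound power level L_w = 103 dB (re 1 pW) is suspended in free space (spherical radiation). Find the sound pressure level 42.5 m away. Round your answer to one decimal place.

L_p = L_w − 10·log₁₀(4π·r²) with r = 42.5 m.
4π·r² = 2.27e+04 m², 10·log₁₀ of that is 43.560 dB.
L_p = 103 − 43.560 = 59.44 dB.

59.4 dB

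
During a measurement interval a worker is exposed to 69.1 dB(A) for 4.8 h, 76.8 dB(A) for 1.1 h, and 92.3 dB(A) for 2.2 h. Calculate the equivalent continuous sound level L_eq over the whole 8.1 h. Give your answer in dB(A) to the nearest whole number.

The energy average is taken in the linear domain: L_eq = 10·log₁₀[(Σ tᵢ·10^(Lᵢ/10))/T], T = 8.1 h.
Σ tᵢ·10^(Lᵢ/10) = 4.8·10^(69.1/10) + 1.1·10^(76.8/10) + 2.2·10^(92.3/10) = 3.828e+09.
L_eq = 10·log₁₀(3.828e+09/8.1) = 86.74 dB(A).

87 dB(A)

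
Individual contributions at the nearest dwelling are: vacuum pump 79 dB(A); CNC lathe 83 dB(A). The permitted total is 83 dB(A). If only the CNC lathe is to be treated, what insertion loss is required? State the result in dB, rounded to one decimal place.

2.2 dB

The untreated sources together contribute 10^(79/10) = 7.943e+07, i.e. 79.00 dB(A).
The limit corresponds to 10^(83/10) = 1.995e+08; subtracting the fixed part leaves 1.201e+08 for the CNC lathe, i.e. 80.80 dB(A).
So the CNC lathe must be reduced from 83 to 80.80 dB(A): IL = 2.20 dB.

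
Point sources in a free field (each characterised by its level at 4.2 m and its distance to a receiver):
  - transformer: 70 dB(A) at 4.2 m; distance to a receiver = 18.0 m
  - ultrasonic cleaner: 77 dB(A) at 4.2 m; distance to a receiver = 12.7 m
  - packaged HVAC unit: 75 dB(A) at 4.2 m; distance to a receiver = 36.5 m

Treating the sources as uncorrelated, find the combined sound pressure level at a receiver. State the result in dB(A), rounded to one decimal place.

First find each source's level at the receiver (point-source: −20·log₁₀(r/r_ref)), then combine on an intensity basis.
transformer: 70 − 20·log₁₀(18.0/4.2) = 70 − 12.64 = 57.36 dB(A).
ultrasonic cleaner: 77 − 20·log₁₀(12.7/4.2) = 77 − 9.61 = 67.39 dB(A).
packaged HVAC unit: 75 − 20·log₁₀(36.5/4.2) = 75 − 18.78 = 56.22 dB(A).
Σ 10^(L/10) = 6.445e+06 → L_total = 10·log₁₀(6.445e+06) = 68.09 dB(A).

68.1 dB(A)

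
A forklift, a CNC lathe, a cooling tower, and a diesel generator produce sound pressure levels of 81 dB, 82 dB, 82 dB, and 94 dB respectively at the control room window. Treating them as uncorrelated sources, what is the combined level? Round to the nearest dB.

95 dB

For uncorrelated sources the intensities add, so convert each level to linear form, sum, and take 10·log₁₀ of the total.
Σ 10^(L/10) = 10^(81/10) + 10^(82/10) + 10^(82/10) + 10^(94/10) = 2.955e+09.
L_total = 10·log₁₀(2.955e+09) = 94.71 dB.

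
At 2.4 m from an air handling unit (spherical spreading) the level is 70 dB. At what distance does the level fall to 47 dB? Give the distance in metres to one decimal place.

33.9 m

The 23.0 dB drop corresponds to a distance ratio of 10^(23.0/20) for a point source.
r₂ = 2.4·10^((70−47)/20) = 2.4·10^(23.0/20) = 33.90 m.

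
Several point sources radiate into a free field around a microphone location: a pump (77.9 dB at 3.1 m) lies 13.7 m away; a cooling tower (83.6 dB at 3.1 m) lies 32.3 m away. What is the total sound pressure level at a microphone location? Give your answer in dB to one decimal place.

Apply inverse-square spreading to bring every level to the receiver, then sum 10^(L/10).
pump: 77.9 − 20·log₁₀(13.7/3.1) = 77.9 − 12.91 = 64.99 dB.
cooling tower: 83.6 − 20·log₁₀(32.3/3.1) = 83.6 − 20.36 = 63.24 dB.
Σ 10^(L/10) = 5.267e+06 → L_total = 10·log₁₀(5.267e+06) = 67.22 dB.

67.2 dB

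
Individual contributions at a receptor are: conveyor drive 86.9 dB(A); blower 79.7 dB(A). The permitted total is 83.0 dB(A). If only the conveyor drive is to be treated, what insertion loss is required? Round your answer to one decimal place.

6.6 dB

The untreated sources together contribute 10^(79.7/10) = 9.333e+07, i.e. 79.70 dB(A).
The limit corresponds to 10^(83.0/10) = 1.995e+08; subtracting the fixed part leaves 1.062e+08 for the conveyor drive, i.e. 80.26 dB(A).
So the conveyor drive must be reduced from 86.9 to 80.26 dB(A): IL = 6.64 dB.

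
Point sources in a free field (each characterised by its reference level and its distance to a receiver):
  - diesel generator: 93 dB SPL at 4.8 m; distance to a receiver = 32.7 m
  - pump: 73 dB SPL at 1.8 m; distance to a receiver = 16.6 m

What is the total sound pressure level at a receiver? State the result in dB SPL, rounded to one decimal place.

76.4 dB SPL

Apply inverse-square spreading to bring every level to the receiver, then sum 10^(L/10).
diesel generator: 93 − 20·log₁₀(32.7/4.8) = 93 − 16.67 = 76.33 dB SPL.
pump: 73 − 20·log₁₀(16.6/1.8) = 73 − 19.30 = 53.70 dB SPL.
Σ 10^(L/10) = 4.323e+07 → L_total = 10·log₁₀(4.323e+07) = 76.36 dB SPL.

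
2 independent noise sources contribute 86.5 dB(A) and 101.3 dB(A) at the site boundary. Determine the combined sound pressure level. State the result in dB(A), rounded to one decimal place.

Incoherent sources combine by intensity addition: L_total = 10·log₁₀(Σ 10^(L_i/10)).
Σ 10^(L/10) = 10^(86.5/10) + 10^(101.3/10) = 1.394e+10.
L_total = 10·log₁₀(1.394e+10) = 101.44 dB(A).

101.4 dB(A)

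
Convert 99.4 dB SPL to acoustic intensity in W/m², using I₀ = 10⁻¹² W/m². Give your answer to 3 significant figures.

I = I₀·10^(L/10) = 10⁻¹² × 10^(99.4/10) = 10^(-2.060).

0.00871 W/m²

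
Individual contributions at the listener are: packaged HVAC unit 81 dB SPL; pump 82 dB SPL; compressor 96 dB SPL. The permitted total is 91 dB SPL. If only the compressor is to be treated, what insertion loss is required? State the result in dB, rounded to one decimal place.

Everything except the compressor sums to 10^(81/10) + 10^(82/10) = 2.844e+08 in linear terms, 84.54 dB SPL.
The limit corresponds to 10^(91/10) = 1.259e+09; subtracting the fixed part leaves 9.745e+08 for the compressor, i.e. 89.89 dB SPL.
Required insertion loss = 96 − 89.89 = 6.11 dB.

6.1 dB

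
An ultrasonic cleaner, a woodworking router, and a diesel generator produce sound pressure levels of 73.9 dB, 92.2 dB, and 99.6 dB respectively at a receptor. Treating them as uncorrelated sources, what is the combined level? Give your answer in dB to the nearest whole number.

100 dB

For uncorrelated sources the intensities add, so convert each level to linear form, sum, and take 10·log₁₀ of the total.
Σ 10^(L/10) = 10^(73.9/10) + 10^(92.2/10) + 10^(99.6/10) = 1.080e+10.
L_total = 10·log₁₀(1.080e+10) = 100.34 dB.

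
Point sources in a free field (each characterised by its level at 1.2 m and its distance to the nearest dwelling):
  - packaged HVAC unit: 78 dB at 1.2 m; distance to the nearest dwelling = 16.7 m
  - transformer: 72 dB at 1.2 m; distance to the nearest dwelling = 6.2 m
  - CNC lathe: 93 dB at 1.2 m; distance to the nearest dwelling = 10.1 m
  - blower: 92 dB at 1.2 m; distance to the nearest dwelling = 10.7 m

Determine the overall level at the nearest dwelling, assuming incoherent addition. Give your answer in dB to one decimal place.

76.9 dB

Propagate each source to the receiver with L = L_ref − 20·log₁₀(r/r_ref), then add intensities.
packaged HVAC unit: 78 − 20·log₁₀(16.7/1.2) = 78 − 22.87 = 55.13 dB.
transformer: 72 − 20·log₁₀(6.2/1.2) = 72 − 14.26 = 57.74 dB.
CNC lathe: 93 − 20·log₁₀(10.1/1.2) = 93 − 18.50 = 74.50 dB.
blower: 92 − 20·log₁₀(10.7/1.2) = 92 − 19.00 = 73.00 dB.
Σ 10^(L/10) = 4.902e+07 → L_total = 10·log₁₀(4.902e+07) = 76.90 dB.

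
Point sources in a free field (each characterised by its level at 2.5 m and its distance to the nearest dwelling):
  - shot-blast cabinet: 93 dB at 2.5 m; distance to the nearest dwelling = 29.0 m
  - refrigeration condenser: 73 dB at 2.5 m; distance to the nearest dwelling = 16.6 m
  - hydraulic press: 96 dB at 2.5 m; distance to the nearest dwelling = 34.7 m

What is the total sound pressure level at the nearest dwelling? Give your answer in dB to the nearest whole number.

Propagate each source to the receiver with L = L_ref − 20·log₁₀(r/r_ref), then add intensities.
shot-blast cabinet: 93 − 20·log₁₀(29.0/2.5) = 93 − 21.29 = 71.71 dB.
refrigeration condenser: 73 − 20·log₁₀(16.6/2.5) = 73 − 16.44 = 56.56 dB.
hydraulic press: 96 − 20·log₁₀(34.7/2.5) = 96 − 22.85 = 73.15 dB.
Σ 10^(L/10) = 3.594e+07 → L_total = 10·log₁₀(3.594e+07) = 75.56 dB.

76 dB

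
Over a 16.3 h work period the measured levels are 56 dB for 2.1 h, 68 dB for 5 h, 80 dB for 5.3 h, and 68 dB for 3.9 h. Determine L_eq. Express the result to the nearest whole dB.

76 dB

Weight each interval's intensity by its duration and average over T = 16.3 h:
Σ tᵢ·10^(Lᵢ/10) = 2.1·10^(56/10) + 5·10^(68/10) + 5.3·10^(80/10) + 3.9·10^(68/10) = 5.870e+08.
L_eq = 10·log₁₀(5.870e+08/16.3) = 75.56 dB.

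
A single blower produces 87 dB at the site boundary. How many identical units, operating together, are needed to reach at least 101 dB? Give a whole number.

26

N identical sources give L₁ + 10·log₁₀ N, so require 10·log₁₀ N ≥ 101 − 87 = 14.0 dB.
N ≥ 10^(14.0/10) = 25.119, so N = 26.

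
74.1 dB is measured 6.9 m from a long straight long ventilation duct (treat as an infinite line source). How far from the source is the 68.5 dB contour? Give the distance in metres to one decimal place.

25.1 m

The 5.6 dB drop corresponds to a distance ratio of 10^(5.6/10) for a line source.
r₂ = 6.9·10^((74.1−68.5)/10) = 6.9·10^(5.6/10) = 25.05 m.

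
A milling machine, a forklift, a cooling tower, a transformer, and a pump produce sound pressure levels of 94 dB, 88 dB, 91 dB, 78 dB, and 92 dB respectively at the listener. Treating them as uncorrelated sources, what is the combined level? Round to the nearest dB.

98 dB

For uncorrelated sources the intensities add, so convert each level to linear form, sum, and take 10·log₁₀ of the total.
Σ 10^(L/10) = 10^(94/10) + 10^(88/10) + 10^(91/10) + 10^(78/10) + 10^(92/10) = 6.050e+09.
L_total = 10·log₁₀(6.050e+09) = 97.82 dB.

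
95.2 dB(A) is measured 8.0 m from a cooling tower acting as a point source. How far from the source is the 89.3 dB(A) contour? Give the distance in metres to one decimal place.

15.8 m

Point-source spreading drops the level by 20·log₁₀(r₂/r₁); inverting, r₂/r₁ = 10^(ΔL/20).
r₂ = 8.0·10^((95.2−89.3)/20) = 8.0·10^(5.9/20) = 15.78 m.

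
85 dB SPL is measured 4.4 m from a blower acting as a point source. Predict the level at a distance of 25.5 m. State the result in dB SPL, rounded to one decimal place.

For a point source, L₂ = L₁ − 20·log₁₀(r₂/r₁).
L₂ = 85 − 20·log₁₀(25.5/4.4) = 85 − 15.262 = 69.74 dB SPL.

69.7 dB SPL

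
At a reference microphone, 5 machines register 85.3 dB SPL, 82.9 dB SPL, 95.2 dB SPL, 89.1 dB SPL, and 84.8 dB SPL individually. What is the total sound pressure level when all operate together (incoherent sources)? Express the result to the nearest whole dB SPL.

97 dB SPL

Incoherent sources combine by intensity addition: L_total = 10·log₁₀(Σ 10^(L_i/10)).
Σ 10^(L/10) = 10^(85.3/10) + 10^(82.9/10) + 10^(95.2/10) + 10^(89.1/10) + 10^(84.8/10) = 4.960e+09.
L_total = 10·log₁₀(4.960e+09) = 96.95 dB SPL.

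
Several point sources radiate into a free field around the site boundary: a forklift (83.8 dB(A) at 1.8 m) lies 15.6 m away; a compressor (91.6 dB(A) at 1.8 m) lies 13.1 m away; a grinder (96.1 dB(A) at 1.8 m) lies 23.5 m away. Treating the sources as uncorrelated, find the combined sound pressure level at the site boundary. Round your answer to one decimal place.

77.4 dB(A)

Propagate each source to the receiver with L = L_ref − 20·log₁₀(r/r_ref), then add intensities.
forklift: 83.8 − 20·log₁₀(15.6/1.8) = 83.8 − 18.76 = 65.04 dB(A).
compressor: 91.6 − 20·log₁₀(13.1/1.8) = 91.6 − 17.24 = 74.36 dB(A).
grinder: 96.1 − 20·log₁₀(23.5/1.8) = 96.1 − 22.32 = 73.78 dB(A).
Σ 10^(L/10) = 5.438e+07 → L_total = 10·log₁₀(5.438e+07) = 77.35 dB(A).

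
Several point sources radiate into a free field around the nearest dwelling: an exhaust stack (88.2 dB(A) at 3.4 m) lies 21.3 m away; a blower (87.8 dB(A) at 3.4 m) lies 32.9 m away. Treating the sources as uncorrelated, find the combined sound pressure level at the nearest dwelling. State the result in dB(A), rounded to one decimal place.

Apply inverse-square spreading to bring every level to the receiver, then sum 10^(L/10).
exhaust stack: 88.2 − 20·log₁₀(21.3/3.4) = 88.2 − 15.94 = 72.26 dB(A).
blower: 87.8 − 20·log₁₀(32.9/3.4) = 87.8 − 19.71 = 68.09 dB(A).
Σ 10^(L/10) = 2.327e+07 → L_total = 10·log₁₀(2.327e+07) = 73.67 dB(A).

73.7 dB(A)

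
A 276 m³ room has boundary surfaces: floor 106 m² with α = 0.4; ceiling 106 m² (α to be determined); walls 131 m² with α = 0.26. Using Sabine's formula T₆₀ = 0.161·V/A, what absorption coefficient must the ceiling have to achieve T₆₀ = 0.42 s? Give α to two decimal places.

From T₆₀ = 0.161·V/A, the target T₆₀ = 0.42 s needs A = 0.161·276/0.42 = 105.80 m².
Absorption from the other surfaces = 106·0.4 + 131·0.26 = 76.46 m², so the ceiling must supply 29.34 m² over 106 m².
α = 29.34/106 = 0.277.

0.28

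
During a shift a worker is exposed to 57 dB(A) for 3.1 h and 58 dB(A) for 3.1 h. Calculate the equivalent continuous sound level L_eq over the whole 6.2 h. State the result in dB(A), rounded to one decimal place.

57.5 dB(A)

The energy average is taken in the linear domain: L_eq = 10·log₁₀[(Σ tᵢ·10^(Lᵢ/10))/T], T = 6.2 h.
Σ tᵢ·10^(Lᵢ/10) = 3.1·10^(57/10) + 3.1·10^(58/10) = 3.510e+06.
L_eq = 10·log₁₀(3.510e+06/6.2) = 57.53 dB(A).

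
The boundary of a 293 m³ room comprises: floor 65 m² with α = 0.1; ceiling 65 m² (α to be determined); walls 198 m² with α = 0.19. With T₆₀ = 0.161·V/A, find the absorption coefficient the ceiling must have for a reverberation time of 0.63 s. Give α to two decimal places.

From T₆₀ = 0.161·V/A, the target T₆₀ = 0.63 s needs A = 0.161·293/0.63 = 74.88 m².
Absorption from the other surfaces = 65·0.1 + 198·0.19 = 44.12 m², so the ceiling must supply 30.76 m² over 65 m².
α = 30.76/65 = 0.473.

0.47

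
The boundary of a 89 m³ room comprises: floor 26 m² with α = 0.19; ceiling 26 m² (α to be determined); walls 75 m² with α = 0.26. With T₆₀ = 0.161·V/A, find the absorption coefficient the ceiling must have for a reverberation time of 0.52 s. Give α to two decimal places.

A = 0.161·V/T₆₀ = 0.161·89/0.52 = 27.56 m² sabins.
Absorption from the other surfaces = 26·0.19 + 75·0.26 = 24.44 m², so the ceiling must supply 3.12 m² over 26 m².
α = 3.12/26 = 0.120.

0.12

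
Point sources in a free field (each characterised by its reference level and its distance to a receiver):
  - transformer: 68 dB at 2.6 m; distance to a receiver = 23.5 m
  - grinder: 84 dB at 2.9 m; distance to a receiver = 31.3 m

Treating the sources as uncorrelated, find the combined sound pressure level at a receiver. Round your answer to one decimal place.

First find each source's level at the receiver (point-source: −20·log₁₀(r/r_ref)), then combine on an intensity basis.
transformer: 68 − 20·log₁₀(23.5/2.6) = 68 − 19.12 = 48.88 dB.
grinder: 84 − 20·log₁₀(31.3/2.9) = 84 − 20.66 = 63.34 dB.
Σ 10^(L/10) = 2.234e+06 → L_total = 10·log₁₀(2.234e+06) = 63.49 dB.

63.5 dB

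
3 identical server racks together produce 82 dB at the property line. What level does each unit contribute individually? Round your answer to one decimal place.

77.2 dB

3 equal contributions raise the level by 10·log₁₀ 3 = 4.771 dB, so each unit alone gives 82 − 4.771.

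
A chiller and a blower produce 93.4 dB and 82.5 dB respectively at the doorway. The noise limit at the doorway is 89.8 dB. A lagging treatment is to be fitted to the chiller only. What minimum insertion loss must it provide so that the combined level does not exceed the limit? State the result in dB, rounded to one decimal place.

4.5 dB

Everything except the chiller sums to 10^(82.5/10) = 1.778e+08 in linear terms, 82.50 dB.
The limit corresponds to 10^(89.8/10) = 9.550e+08; subtracting the fixed part leaves 7.772e+08 for the chiller, i.e. 88.91 dB.
Required insertion loss = 93.4 − 88.91 = 4.49 dB.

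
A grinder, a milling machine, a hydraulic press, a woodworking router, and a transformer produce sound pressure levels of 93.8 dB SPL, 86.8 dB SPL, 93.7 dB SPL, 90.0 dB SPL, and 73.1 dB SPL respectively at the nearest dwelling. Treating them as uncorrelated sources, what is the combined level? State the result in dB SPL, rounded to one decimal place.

Incoherent sources combine by intensity addition: L_total = 10·log₁₀(Σ 10^(L_i/10)).
Σ 10^(L/10) = 10^(93.8/10) + 10^(86.8/10) + 10^(93.7/10) + 10^(90.0/10) + 10^(73.1/10) = 6.242e+09.
L_total = 10·log₁₀(6.242e+09) = 97.95 dB SPL.

98.0 dB SPL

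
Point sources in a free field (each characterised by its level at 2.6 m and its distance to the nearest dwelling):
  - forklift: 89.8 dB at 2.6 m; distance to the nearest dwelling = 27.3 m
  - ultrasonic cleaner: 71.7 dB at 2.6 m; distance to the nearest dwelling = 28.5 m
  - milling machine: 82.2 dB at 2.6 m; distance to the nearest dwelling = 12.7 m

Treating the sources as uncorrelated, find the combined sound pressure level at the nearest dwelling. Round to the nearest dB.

First find each source's level at the receiver (point-source: −20·log₁₀(r/r_ref)), then combine on an intensity basis.
forklift: 89.8 − 20·log₁₀(27.3/2.6) = 89.8 − 20.42 = 69.38 dB.
ultrasonic cleaner: 71.7 − 20·log₁₀(28.5/2.6) = 71.7 − 20.80 = 50.90 dB.
milling machine: 82.2 − 20·log₁₀(12.7/2.6) = 82.2 − 13.78 = 68.42 dB.
Σ 10^(L/10) = 1.574e+07 → L_total = 10·log₁₀(1.574e+07) = 71.97 dB.

72 dB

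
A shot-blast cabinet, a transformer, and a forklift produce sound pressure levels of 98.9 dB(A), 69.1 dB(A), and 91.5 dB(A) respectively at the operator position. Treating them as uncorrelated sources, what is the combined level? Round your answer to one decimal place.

99.6 dB(A)

For uncorrelated sources the intensities add, so convert each level to linear form, sum, and take 10·log₁₀ of the total.
Σ 10^(L/10) = 10^(98.9/10) + 10^(69.1/10) + 10^(91.5/10) = 9.183e+09.
L_total = 10·log₁₀(9.183e+09) = 99.63 dB(A).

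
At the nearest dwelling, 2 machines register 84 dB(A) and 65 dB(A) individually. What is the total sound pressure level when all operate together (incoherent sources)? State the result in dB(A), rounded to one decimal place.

Incoherent sources combine by intensity addition: L_total = 10·log₁₀(Σ 10^(L_i/10)).
Σ 10^(L/10) = 10^(84/10) + 10^(65/10) = 2.544e+08.
L_total = 10·log₁₀(2.544e+08) = 84.05 dB(A).

84.1 dB(A)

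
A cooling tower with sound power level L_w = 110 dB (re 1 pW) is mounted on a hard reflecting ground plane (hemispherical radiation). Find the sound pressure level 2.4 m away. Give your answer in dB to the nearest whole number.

94 dB

L_p = L_w − 10·log₁₀(2π·r²) with r = 2.4 m.
2π·r² = 36.19 m², 10·log₁₀ of that is 15.586 dB.
L_p = 110 − 15.586 = 94.41 dB.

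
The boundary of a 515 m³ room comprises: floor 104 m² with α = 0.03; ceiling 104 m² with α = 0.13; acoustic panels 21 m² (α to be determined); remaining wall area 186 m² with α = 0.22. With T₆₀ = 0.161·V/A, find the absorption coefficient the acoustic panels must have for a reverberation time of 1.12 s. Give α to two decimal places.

From T₆₀ = 0.161·V/A, the target T₆₀ = 1.12 s needs A = 0.161·515/1.12 = 74.03 m².
Absorption from the other surfaces = 104·0.03 + 104·0.13 + 186·0.22 = 57.56 m², so the acoustic panels must supply 16.47 m² over 21 m².
α = 16.47/21 = 0.784.

0.78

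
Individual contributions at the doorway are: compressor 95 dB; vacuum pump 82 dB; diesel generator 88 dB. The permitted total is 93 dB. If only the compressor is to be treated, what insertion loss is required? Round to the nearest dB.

4 dB

The untreated sources together contribute 10^(82/10) + 10^(88/10) = 7.894e+08, i.e. 88.97 dB.
The limit corresponds to 10^(93/10) = 1.995e+09; subtracting the fixed part leaves 1.206e+09 for the compressor, i.e. 90.81 dB.
So the compressor must be reduced from 95 to 90.81 dB: IL = 4.19 dB.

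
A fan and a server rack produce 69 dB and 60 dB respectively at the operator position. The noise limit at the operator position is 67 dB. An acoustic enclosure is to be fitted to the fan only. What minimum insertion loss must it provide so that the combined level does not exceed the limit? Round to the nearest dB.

3 dB

Fixed contribution from the other source: Σ 10^(L/10) = 10^(60/10) = 1.000e+06 (60.00 dB).
To meet 67 dB overall, the treated fan may contribute at most 10^(67/10) − 1.000e+06 = 4.012e+06, i.e. 66.03 dB.
Required insertion loss = 69 − 66.03 = 2.97 dB.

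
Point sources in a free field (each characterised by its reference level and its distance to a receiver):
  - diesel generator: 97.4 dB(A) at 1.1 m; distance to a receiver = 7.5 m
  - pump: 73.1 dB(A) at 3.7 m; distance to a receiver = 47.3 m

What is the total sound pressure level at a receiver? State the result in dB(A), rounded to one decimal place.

Propagate each source to the receiver with L = L_ref − 20·log₁₀(r/r_ref), then add intensities.
diesel generator: 97.4 − 20·log₁₀(7.5/1.1) = 97.4 − 16.67 = 80.73 dB(A).
pump: 73.1 − 20·log₁₀(47.3/3.7) = 73.1 − 22.13 = 50.97 dB(A).
Σ 10^(L/10) = 1.183e+08 → L_total = 10·log₁₀(1.183e+08) = 80.73 dB(A).

80.7 dB(A)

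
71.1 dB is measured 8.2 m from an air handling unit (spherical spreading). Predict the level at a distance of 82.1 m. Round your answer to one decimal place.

51.1 dB

Spherical spreading from a point source gives a 20·log₁₀(r₂/r₁) drop.
L₂ = 71.1 − 20·log₁₀(82.1/8.2) = 71.1 − 20.011 = 51.09 dB.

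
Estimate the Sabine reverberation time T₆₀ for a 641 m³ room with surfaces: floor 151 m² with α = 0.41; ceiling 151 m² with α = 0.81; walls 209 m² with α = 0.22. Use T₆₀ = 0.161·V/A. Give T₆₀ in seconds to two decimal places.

Total absorption A = 151·0.41 + 151·0.81 + 209·0.22 = 230.20 m² sabins.
T₆₀ = 0.161·V/A = 0.161·641/230.20 = 0.448 s.

0.45 s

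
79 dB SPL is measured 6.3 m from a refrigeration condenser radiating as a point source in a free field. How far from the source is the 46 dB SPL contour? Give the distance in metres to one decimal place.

For a point source L₁ − L₂ = 20·log₁₀(r₂/r₁), so r₂ = r₁·10^((L₁−L₂)/20).
r₂ = 6.3·10^((79−46)/20) = 6.3·10^(33.0/20) = 281.41 m.

281.4 m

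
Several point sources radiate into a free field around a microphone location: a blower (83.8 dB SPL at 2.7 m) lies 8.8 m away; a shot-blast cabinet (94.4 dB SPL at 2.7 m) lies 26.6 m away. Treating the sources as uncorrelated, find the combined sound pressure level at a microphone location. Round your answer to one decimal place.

77.1 dB SPL

Apply inverse-square spreading to bring every level to the receiver, then sum 10^(L/10).
blower: 83.8 − 20·log₁₀(8.8/2.7) = 83.8 − 10.26 = 73.54 dB SPL.
shot-blast cabinet: 94.4 − 20·log₁₀(26.6/2.7) = 94.4 − 19.87 = 74.53 dB SPL.
Σ 10^(L/10) = 5.096e+07 → L_total = 10·log₁₀(5.096e+07) = 77.07 dB SPL.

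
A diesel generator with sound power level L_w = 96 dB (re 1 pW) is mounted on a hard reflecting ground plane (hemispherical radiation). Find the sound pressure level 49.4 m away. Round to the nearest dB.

Free-field hemispherical radiation: L_p = L_w − 10·log₁₀(2π·r²), r = 49.4 m.
2π·r² = 1.533e+04 m², 10·log₁₀ of that is 41.856 dB.
L_p = 96 − 41.856 = 54.14 dB.

54 dB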